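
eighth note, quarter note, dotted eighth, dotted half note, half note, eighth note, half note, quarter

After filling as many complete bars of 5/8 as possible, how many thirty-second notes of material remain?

One bar of 5/8 = 10 sixteenth notes.
Convert each value to sixteenth notes: eighth note = 2; quarter note = 4; dotted eighth = 3; dotted half note = 12; half note = 8; eighth note = 2; half note = 8; quarter = 4.
Total: 2 + 4 + 3 + 12 + 8 + 2 + 8 + 4 = 43.
43 ÷ 10 = 4 complete bars with 3 sixteenth notes remaining = 6 thirty-second notes.

6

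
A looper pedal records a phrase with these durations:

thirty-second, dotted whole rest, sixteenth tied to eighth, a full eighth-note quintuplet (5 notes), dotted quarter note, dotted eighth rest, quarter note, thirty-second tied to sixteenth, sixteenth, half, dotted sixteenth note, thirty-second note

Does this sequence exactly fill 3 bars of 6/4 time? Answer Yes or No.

No

One bar of 6/4 = 48 thirty-second notes, so 3 bars = 144.
In thirty-second notes: thirty-second = 1; dotted whole rest = 48; sixteenth tied to eighth (sixteenth + eighth) = 6; a full eighth-note quintuplet (5 notes) (five quintuplet eighths span one half) = 16; dotted quarter note = 12; dotted eighth rest = 6; quarter note = 8; thirty-second tied to sixteenth (thirty-second + sixteenth) = 3; sixteenth = 2; half = 16; dotted sixteenth note = 3; thirty-second note = 1.
Adding: 1 + 48 + 6 + 16 + 12 + 6 + 8 + 3 + 2 + 16 + 3 + 1 = 122.
122 falls short of 144, so the answer is No.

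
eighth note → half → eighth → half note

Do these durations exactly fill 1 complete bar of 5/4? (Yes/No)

Yes

One bar of 5/4 = 10 eighth notes.
In eighth notes: eighth note = 1; half = 4; eighth = 1; half note = 4.
Altogether 1 + 4 + 1 + 4 = 10.
10 equals 10, so the answer is Yes.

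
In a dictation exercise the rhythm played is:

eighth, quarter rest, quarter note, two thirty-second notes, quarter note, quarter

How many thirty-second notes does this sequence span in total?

In thirty-second notes: eighth = 4; quarter rest = 8; quarter note = 8; thirty-second note = 1; thirty-second note = 1; quarter note = 8; quarter = 8.
Adding: 4 + 8 + 8 + 1 + 1 + 8 + 8 = 38 thirty-second notes.

38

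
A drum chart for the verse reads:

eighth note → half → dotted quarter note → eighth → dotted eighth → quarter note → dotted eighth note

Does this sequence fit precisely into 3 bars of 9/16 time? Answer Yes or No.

One bar of 9/16 = 9 sixteenth notes, so 3 bars = 27.
Each duration in sixteenth notes: eighth note = 2; half = 8; dotted quarter note = 6; eighth = 2; dotted eighth = 3; quarter note = 4; dotted eighth note = 3.
Adding: 2 + 8 + 6 + 2 + 3 + 4 + 3 = 28.
28 exceeds 27, so the answer is No.

No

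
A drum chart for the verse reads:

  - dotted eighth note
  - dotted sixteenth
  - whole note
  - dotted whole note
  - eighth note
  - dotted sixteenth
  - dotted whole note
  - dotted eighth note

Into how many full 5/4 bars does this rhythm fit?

3

One bar of 5/4 = 40 thirty-second notes.
Express everything in thirty-second notes: dotted eighth note = 6; dotted sixteenth = 3; whole note = 32; dotted whole note = 48; eighth note = 4; dotted sixteenth = 3; dotted whole note = 48; dotted eighth note = 6.
Total: 6 + 3 + 32 + 48 + 4 + 3 + 48 + 6 = 150.
150 ÷ 40 = 3 complete bars with 30 left over.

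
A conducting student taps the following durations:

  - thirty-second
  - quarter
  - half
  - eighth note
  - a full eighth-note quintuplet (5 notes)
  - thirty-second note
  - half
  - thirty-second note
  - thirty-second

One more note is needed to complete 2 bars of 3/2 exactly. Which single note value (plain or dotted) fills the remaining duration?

2 bars of 3/2 = 96 thirty-second notes.
In thirty-second notes: thirty-second = 1; quarter = 8; half = 16; eighth note = 4; a full eighth-note quintuplet (5 notes) (five quintuplet eighths span one half) = 16; thirty-second note = 1; half = 16; thirty-second note = 1; thirty-second = 1.
Altogether 1 + 8 + 16 + 4 + 16 + 1 + 16 + 1 + 1 = 64.
Remaining: 96 − 64 = 32 thirty-second notes, which is a whole note.

whole note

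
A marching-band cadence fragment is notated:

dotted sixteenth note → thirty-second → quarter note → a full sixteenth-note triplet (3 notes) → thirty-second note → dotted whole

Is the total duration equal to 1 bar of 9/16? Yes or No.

One bar of 9/16 = 18 thirty-second notes.
Express everything in thirty-second notes: dotted sixteenth note = 3; thirty-second = 1; quarter note = 8; a full sixteenth-note triplet (3 notes) (three triplet sixteenths span one eighth) = 4; thirty-second note = 1; dotted whole = 48.
Adding: 3 + 1 + 8 + 4 + 1 + 48 = 65.
65 exceeds 18, so the answer is No.

No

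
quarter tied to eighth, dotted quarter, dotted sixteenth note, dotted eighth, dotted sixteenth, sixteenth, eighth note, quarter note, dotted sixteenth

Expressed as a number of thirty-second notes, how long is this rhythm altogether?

53

In thirty-second notes: quarter tied to eighth (quarter + eighth) = 12; dotted quarter = 12; dotted sixteenth note = 3; dotted eighth = 6; dotted sixteenth = 3; sixteenth = 2; eighth note = 4; quarter note = 8; dotted sixteenth = 3.
Adding: 12 + 12 + 3 + 6 + 3 + 2 + 4 + 8 + 3 = 53 thirty-second notes.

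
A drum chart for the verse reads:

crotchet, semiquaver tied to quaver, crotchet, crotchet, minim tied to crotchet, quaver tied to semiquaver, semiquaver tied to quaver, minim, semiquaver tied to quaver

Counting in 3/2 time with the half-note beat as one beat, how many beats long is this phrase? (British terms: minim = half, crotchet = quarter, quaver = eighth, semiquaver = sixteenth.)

5.5

One half-note beat = 8 sixteenth notes.
Each duration in sixteenth notes: crotchet = 4; semiquaver tied to quaver (semiquaver + quaver) = 3; crotchet = 4; crotchet = 4; minim tied to crotchet (minim + crotchet) = 12; quaver tied to semiquaver (quaver + semiquaver) = 3; semiquaver tied to quaver (semiquaver + quaver) = 3; minim = 8; semiquaver tied to quaver (semiquaver + quaver) = 3.
Total: 4 + 3 + 4 + 4 + 12 + 3 + 3 + 8 + 3 = 44.
44 ÷ 8 = 5.5 beats.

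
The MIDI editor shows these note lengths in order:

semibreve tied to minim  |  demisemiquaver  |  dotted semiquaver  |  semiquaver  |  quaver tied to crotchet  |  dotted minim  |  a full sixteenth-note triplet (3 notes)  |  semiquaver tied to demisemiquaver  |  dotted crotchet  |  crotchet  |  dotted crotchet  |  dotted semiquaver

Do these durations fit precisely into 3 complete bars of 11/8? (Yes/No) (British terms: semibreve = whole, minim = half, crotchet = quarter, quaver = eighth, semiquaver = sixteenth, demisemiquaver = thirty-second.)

Yes

One bar of 11/8 = 44 thirty-second notes, so 3 bars = 132.
In thirty-second notes: semibreve tied to minim (semibreve + minim) = 48; demisemiquaver = 1; dotted semiquaver = 3; semiquaver = 2; quaver tied to crotchet (quaver + crotchet) = 12; dotted minim = 24; a full sixteenth-note triplet (3 notes) (three triplet sixteenths span one eighth) = 4; semiquaver tied to demisemiquaver (semiquaver + demisemiquaver) = 3; dotted crotchet = 12; crotchet = 8; dotted crotchet = 12; dotted semiquaver = 3.
Altogether 48 + 1 + 3 + 2 + 12 + 24 + 4 + 3 + 12 + 8 + 12 + 3 = 132.
132 equals 132, so the answer is Yes.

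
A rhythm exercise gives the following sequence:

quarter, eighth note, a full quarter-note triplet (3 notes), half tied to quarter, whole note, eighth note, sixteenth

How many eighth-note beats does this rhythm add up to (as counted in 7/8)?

22.5

One eighth-note beat = 2 sixteenth notes.
Convert each value to sixteenth notes: quarter = 4; eighth note = 2; a full quarter-note triplet (3 notes) (three triplet quarters span one half) = 8; half tied to quarter (half + quarter) = 12; whole note = 16; eighth note = 2; sixteenth = 1.
Altogether 4 + 2 + 8 + 12 + 16 + 2 + 1 = 45.
45 ÷ 2 = 22.5 beats.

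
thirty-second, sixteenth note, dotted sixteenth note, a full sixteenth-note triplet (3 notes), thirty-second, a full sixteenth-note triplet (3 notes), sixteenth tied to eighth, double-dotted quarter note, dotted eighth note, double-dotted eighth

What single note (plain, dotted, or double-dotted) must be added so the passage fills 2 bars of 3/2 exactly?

2 bars of 3/2 = 96 thirty-second notes.
Convert each value to thirty-second notes: thirty-second = 1; sixteenth note = 2; dotted sixteenth note = 3; a full sixteenth-note triplet (3 notes) (three triplet sixteenths span one eighth) = 4; thirty-second = 1; a full sixteenth-note triplet (3 notes) (three triplet sixteenths span one eighth) = 4; sixteenth tied to eighth (sixteenth + eighth) = 6; double-dotted quarter note = 14; dotted eighth note = 6; double-dotted eighth = 7.
Adding: 1 + 2 + 3 + 4 + 1 + 4 + 6 + 14 + 6 + 7 = 48.
Remaining: 96 − 48 = 48 thirty-second notes, which is a dotted whole note.

dotted whole note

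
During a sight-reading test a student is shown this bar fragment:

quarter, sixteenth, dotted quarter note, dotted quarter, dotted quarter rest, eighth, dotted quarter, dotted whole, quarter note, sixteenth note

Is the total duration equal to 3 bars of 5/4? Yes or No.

One bar of 5/4 = 20 sixteenth notes, so 3 bars = 60.
In sixteenth notes: quarter = 4; sixteenth = 1; dotted quarter note = 6; dotted quarter = 6; dotted quarter rest = 6; eighth = 2; dotted quarter = 6; dotted whole = 24; quarter note = 4; sixteenth note = 1.
Altogether 4 + 1 + 6 + 6 + 6 + 2 + 6 + 24 + 4 + 1 = 60.
60 equals 60, so the answer is Yes.

Yes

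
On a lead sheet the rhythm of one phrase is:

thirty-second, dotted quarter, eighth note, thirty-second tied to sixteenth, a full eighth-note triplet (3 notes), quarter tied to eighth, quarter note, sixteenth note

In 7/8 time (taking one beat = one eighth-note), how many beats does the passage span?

12.5

One eighth-note beat = 4 thirty-second notes.
In thirty-second notes: thirty-second = 1; dotted quarter = 12; eighth note = 4; thirty-second tied to sixteenth (thirty-second + sixteenth) = 3; a full eighth-note triplet (3 notes) (three triplet eighths span one quarter) = 8; quarter tied to eighth (quarter + eighth) = 12; quarter note = 8; sixteenth note = 2.
Adding: 1 + 12 + 4 + 3 + 8 + 12 + 8 + 2 = 50.
50 ÷ 4 = 12.5 beats.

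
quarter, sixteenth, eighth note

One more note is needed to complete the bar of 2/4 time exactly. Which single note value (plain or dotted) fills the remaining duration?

sixteenth note

The bar of 2/4 = 8 sixteenth notes.
In sixteenth notes: quarter = 4; sixteenth = 1; eighth note = 2.
Adding: 4 + 1 + 2 = 7.
Remaining: 8 − 7 = 1 sixteenth note, which is a sixteenth note.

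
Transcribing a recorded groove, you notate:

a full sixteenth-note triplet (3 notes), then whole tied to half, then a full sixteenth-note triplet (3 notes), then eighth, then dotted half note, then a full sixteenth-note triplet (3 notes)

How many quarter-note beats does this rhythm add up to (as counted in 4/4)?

11

One quarter-note beat = 2 eighth notes.
In eighth notes: a full sixteenth-note triplet (3 notes) (three triplet sixteenths span one eighth) = 1; whole tied to half (whole + half) = 12; a full sixteenth-note triplet (3 notes) (three triplet sixteenths span one eighth) = 1; eighth = 1; dotted half note = 6; a full sixteenth-note triplet (3 notes) (three triplet sixteenths span one eighth) = 1.
Total: 1 + 12 + 1 + 1 + 6 + 1 = 22.
22 ÷ 2 = 11 beats.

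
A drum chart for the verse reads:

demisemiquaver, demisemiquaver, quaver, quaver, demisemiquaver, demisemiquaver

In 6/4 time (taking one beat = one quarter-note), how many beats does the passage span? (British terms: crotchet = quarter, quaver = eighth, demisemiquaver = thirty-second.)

1.5

One quarter-note beat = 8 thirty-second notes.
Working in thirty-second notes: demisemiquaver = 1; demisemiquaver = 1; quaver = 4; quaver = 4; demisemiquaver = 1; demisemiquaver = 1.
Adding: 1 + 1 + 4 + 4 + 1 + 1 = 12.
12 ÷ 8 = 1.5 beats.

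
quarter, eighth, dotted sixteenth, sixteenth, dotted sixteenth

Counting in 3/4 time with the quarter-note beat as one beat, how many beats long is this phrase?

2.5

One quarter-note beat = 8 thirty-second notes.
Working in thirty-second notes: quarter = 8; eighth = 4; dotted sixteenth = 3; sixteenth = 2; dotted sixteenth = 3.
Total: 8 + 4 + 3 + 2 + 3 = 20.
20 ÷ 8 = 2.5 beats.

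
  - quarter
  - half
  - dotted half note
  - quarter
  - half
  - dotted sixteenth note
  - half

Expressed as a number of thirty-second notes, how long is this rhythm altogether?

Convert each value to thirty-second notes: quarter = 8; half = 16; dotted half note = 24; quarter = 8; half = 16; dotted sixteenth note = 3; half = 16.
Sum: 8 + 16 + 24 + 8 + 16 + 3 + 16 = 91 thirty-second notes.

91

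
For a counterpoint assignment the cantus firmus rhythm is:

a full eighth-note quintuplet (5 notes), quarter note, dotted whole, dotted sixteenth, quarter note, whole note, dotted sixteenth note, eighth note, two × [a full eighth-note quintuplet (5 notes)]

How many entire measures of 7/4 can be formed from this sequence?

2

One bar of 7/4 = 56 thirty-second notes.
Working in thirty-second notes: a full eighth-note quintuplet (5 notes) (five quintuplet eighths span one half) = 16; quarter note = 8; dotted whole = 48; dotted sixteenth = 3; quarter note = 8; whole note = 32; dotted sixteenth note = 3; eighth note = 4; a full eighth-note quintuplet (5 notes) (five quintuplet eighths span one half) = 16; a full eighth-note quintuplet (5 notes) (five quintuplet eighths span one half) = 16.
Adding: 16 + 8 + 48 + 3 + 8 + 32 + 3 + 4 + 16 + 16 = 154.
154 ÷ 56 = 2 complete bars with 42 left over.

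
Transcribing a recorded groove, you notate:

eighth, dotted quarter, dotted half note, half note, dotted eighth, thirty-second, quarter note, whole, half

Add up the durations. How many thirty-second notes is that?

119

Convert each value to thirty-second notes: eighth = 4; dotted quarter = 12; dotted half note = 24; half note = 16; dotted eighth = 6; thirty-second = 1; quarter note = 8; whole = 32; half = 16.
Adding: 4 + 12 + 24 + 16 + 6 + 1 + 8 + 32 + 16 = 119 thirty-second notes.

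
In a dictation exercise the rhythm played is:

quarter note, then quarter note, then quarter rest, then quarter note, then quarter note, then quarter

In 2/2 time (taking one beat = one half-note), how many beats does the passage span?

3

One half-note beat = 2 quarter notes.
In quarter notes: quarter note = 1; quarter note = 1; quarter rest = 1; quarter note = 1; quarter note = 1; quarter = 1.
Altogether 1 + 1 + 1 + 1 + 1 + 1 = 6.
6 ÷ 2 = 3 beats.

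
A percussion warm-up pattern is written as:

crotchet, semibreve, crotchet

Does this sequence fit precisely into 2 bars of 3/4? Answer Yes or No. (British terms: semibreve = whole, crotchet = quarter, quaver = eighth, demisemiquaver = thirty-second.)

One bar of 3/4 = 3 quarter notes, so 2 bars = 6.
Convert each value to quarter notes: crotchet = 1; semibreve = 4; crotchet = 1.
Adding: 1 + 4 + 1 = 6.
6 equals 6, so the answer is Yes.

Yes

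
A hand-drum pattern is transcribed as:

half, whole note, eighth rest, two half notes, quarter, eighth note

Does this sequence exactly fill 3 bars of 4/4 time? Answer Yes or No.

Yes

One bar of 4/4 = 8 eighth notes, so 3 bars = 24.
In eighth notes: half = 4; whole note = 8; eighth rest = 1; half note = 4; half note = 4; quarter = 2; eighth note = 1.
Adding: 4 + 8 + 1 + 4 + 4 + 2 + 1 = 24.
24 equals 24, so the answer is Yes.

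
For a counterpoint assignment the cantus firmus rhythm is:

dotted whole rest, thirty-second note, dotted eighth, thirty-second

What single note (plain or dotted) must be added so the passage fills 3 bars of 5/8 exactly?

3 bars of 5/8 = 60 thirty-second notes.
Convert each value to thirty-second notes: dotted whole rest = 48; thirty-second note = 1; dotted eighth = 6; thirty-second = 1.
Altogether 48 + 1 + 6 + 1 = 56.
Remaining: 60 − 56 = 4 thirty-second notes, which is a eighth note.

eighth note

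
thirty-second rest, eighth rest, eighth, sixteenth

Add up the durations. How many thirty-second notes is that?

Convert each value to thirty-second notes: thirty-second rest = 1; eighth rest = 4; eighth = 4; sixteenth = 2.
Total: 1 + 4 + 4 + 2 = 11 thirty-second notes.

11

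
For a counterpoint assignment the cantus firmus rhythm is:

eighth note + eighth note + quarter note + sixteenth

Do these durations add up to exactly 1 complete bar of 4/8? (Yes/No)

No

One bar of 4/8 = 8 sixteenth notes.
Working in sixteenth notes: eighth note = 2; eighth note = 2; quarter note = 4; sixteenth = 1.
Altogether 2 + 2 + 4 + 1 = 9.
9 exceeds 8, so the answer is No.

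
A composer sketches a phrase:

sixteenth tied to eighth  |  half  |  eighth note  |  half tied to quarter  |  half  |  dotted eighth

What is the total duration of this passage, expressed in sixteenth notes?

Convert each value to sixteenth notes: sixteenth tied to eighth (sixteenth + eighth) = 3; half = 8; eighth note = 2; half tied to quarter (half + quarter) = 12; half = 8; dotted eighth = 3.
Sum: 3 + 8 + 2 + 12 + 8 + 3 = 36 sixteenth notes.

36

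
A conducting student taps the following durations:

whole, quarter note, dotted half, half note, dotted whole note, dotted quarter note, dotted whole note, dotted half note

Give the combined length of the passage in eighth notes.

53

Each duration in eighth notes: whole = 8; quarter note = 2; dotted half = 6; half note = 4; dotted whole note = 12; dotted quarter note = 3; dotted whole note = 12; dotted half note = 6.
Adding: 8 + 2 + 6 + 4 + 12 + 3 + 12 + 6 = 53 eighth notes.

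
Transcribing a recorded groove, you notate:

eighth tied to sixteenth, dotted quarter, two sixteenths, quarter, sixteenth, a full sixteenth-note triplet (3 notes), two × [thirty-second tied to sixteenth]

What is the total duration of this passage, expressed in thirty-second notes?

42

Express everything in thirty-second notes: eighth tied to sixteenth (eighth + sixteenth) = 6; dotted quarter = 12; sixteenth = 2; sixteenth = 2; quarter = 8; sixteenth = 2; a full sixteenth-note triplet (3 notes) (three triplet sixteenths span one eighth) = 4; thirty-second tied to sixteenth (thirty-second + sixteenth) = 3; thirty-second tied to sixteenth (thirty-second + sixteenth) = 3.
Adding: 6 + 12 + 2 + 2 + 8 + 2 + 4 + 3 + 3 = 42 thirty-second notes.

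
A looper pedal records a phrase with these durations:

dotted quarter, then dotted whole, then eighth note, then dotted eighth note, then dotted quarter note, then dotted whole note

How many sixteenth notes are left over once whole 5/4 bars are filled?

One bar of 5/4 = 20 sixteenth notes.
In sixteenth notes: dotted quarter = 6; dotted whole = 24; eighth note = 2; dotted eighth note = 3; dotted quarter note = 6; dotted whole note = 24.
Total: 6 + 24 + 2 + 3 + 6 + 24 = 65.
65 ÷ 20 = 3 complete bars with 5 sixteenth notes remaining.

5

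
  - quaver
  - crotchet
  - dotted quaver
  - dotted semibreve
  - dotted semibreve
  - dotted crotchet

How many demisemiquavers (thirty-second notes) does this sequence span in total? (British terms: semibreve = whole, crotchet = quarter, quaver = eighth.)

126

In thirty-second notes: quaver = 4; crotchet = 8; dotted quaver = 6; dotted semibreve = 48; dotted semibreve = 48; dotted crotchet = 12.
Altogether 4 + 8 + 6 + 48 + 48 + 12 = 126 thirty-second notes.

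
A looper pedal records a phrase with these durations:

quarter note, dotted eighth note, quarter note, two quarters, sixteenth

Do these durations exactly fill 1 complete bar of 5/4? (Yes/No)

Yes

One bar of 5/4 = 20 sixteenth notes.
Each duration in sixteenth notes: quarter note = 4; dotted eighth note = 3; quarter note = 4; quarter = 4; quarter = 4; sixteenth = 1.
Altogether 4 + 3 + 4 + 4 + 4 + 1 = 20.
20 equals 20, so the answer is Yes.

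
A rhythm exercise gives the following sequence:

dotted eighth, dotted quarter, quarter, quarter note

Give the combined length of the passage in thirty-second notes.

Express everything in thirty-second notes: dotted eighth = 6; dotted quarter = 12; quarter = 8; quarter note = 8.
Total: 6 + 12 + 8 + 8 = 34 thirty-second notes.

34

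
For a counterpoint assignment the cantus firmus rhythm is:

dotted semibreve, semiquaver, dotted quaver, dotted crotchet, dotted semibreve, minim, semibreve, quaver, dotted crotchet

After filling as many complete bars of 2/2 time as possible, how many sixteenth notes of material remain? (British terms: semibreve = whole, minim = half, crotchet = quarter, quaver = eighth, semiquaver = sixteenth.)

10

One bar of 2/2 = 16 sixteenth notes.
Convert each value to sixteenth notes: dotted semibreve = 24; semiquaver = 1; dotted quaver = 3; dotted crotchet = 6; dotted semibreve = 24; minim = 8; semibreve = 16; quaver = 2; dotted crotchet = 6.
Sum: 24 + 1 + 3 + 6 + 24 + 8 + 16 + 2 + 6 = 90.
90 ÷ 16 = 5 complete bars with 10 sixteenth notes remaining.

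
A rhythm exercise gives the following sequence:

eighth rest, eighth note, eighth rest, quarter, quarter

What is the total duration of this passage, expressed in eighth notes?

In eighth notes: eighth rest = 1; eighth note = 1; eighth rest = 1; quarter = 2; quarter = 2.
Total: 1 + 1 + 1 + 2 + 2 = 7 eighth notes.

7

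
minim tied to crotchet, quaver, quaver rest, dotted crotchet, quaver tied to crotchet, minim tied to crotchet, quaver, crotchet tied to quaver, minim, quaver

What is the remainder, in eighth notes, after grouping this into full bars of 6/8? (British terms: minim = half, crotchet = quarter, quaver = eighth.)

5

One bar of 6/8 = 6 eighth notes.
Express everything in eighth notes: minim tied to crotchet (minim + crotchet) = 6; quaver = 1; quaver rest = 1; dotted crotchet = 3; quaver tied to crotchet (quaver + crotchet) = 3; minim tied to crotchet (minim + crotchet) = 6; quaver = 1; crotchet tied to quaver (crotchet + quaver) = 3; minim = 4; quaver = 1.
Total: 6 + 1 + 1 + 3 + 3 + 6 + 1 + 3 + 4 + 1 = 29.
29 ÷ 6 = 4 complete bars with 5 eighth notes remaining.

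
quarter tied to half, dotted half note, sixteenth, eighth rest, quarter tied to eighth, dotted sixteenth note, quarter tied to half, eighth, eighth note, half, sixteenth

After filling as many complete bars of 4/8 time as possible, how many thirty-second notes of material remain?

One bar of 4/8 = 16 thirty-second notes.
Working in thirty-second notes: quarter tied to half (quarter + half) = 24; dotted half note = 24; sixteenth = 2; eighth rest = 4; quarter tied to eighth (quarter + eighth) = 12; dotted sixteenth note = 3; quarter tied to half (quarter + half) = 24; eighth = 4; eighth note = 4; half = 16; sixteenth = 2.
Altogether 24 + 24 + 2 + 4 + 12 + 3 + 24 + 4 + 4 + 16 + 2 = 119.
119 ÷ 16 = 7 complete bars with 7 thirty-second notes remaining.

7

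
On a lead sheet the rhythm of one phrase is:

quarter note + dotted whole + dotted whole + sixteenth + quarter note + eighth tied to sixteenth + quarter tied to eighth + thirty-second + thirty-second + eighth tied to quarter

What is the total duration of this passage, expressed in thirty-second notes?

Each duration in thirty-second notes: quarter note = 8; dotted whole = 48; dotted whole = 48; sixteenth = 2; quarter note = 8; eighth tied to sixteenth (eighth + sixteenth) = 6; quarter tied to eighth (quarter + eighth) = 12; thirty-second = 1; thirty-second = 1; eighth tied to quarter (eighth + quarter) = 12.
Total: 8 + 48 + 48 + 2 + 8 + 6 + 12 + 1 + 1 + 12 = 146 thirty-second notes.

146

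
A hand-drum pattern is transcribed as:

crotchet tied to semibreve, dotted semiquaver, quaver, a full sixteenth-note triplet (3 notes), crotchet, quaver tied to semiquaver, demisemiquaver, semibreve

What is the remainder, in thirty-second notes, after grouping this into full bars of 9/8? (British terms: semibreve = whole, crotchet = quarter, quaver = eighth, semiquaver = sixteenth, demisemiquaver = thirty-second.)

26

One bar of 9/8 = 36 thirty-second notes.
In thirty-second notes: crotchet tied to semibreve (crotchet + semibreve) = 40; dotted semiquaver = 3; quaver = 4; a full sixteenth-note triplet (3 notes) (three triplet sixteenths span one eighth) = 4; crotchet = 8; quaver tied to semiquaver (quaver + semiquaver) = 6; demisemiquaver = 1; semibreve = 32.
Altogether 40 + 3 + 4 + 4 + 8 + 6 + 1 + 32 = 98.
98 ÷ 36 = 2 complete bars with 26 thirty-second notes remaining.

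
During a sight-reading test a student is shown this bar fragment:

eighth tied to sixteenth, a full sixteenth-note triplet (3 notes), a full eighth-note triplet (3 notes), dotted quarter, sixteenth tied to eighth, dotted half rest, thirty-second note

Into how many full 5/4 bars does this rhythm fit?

One bar of 5/4 = 40 thirty-second notes.
Each duration in thirty-second notes: eighth tied to sixteenth (eighth + sixteenth) = 6; a full sixteenth-note triplet (3 notes) (three triplet sixteenths span one eighth) = 4; a full eighth-note triplet (3 notes) (three triplet eighths span one quarter) = 8; dotted quarter = 12; sixteenth tied to eighth (sixteenth + eighth) = 6; dotted half rest = 24; thirty-second note = 1.
Adding: 6 + 4 + 8 + 12 + 6 + 24 + 1 = 61.
61 ÷ 40 = 1 complete bar with 21 left over.

1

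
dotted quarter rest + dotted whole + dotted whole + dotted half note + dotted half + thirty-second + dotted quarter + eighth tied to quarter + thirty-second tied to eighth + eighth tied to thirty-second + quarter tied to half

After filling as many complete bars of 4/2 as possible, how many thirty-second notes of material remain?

One bar of 4/2 = 64 thirty-second notes.
Working in thirty-second notes: dotted quarter rest = 12; dotted whole = 48; dotted whole = 48; dotted half note = 24; dotted half = 24; thirty-second = 1; dotted quarter = 12; eighth tied to quarter (eighth + quarter) = 12; thirty-second tied to eighth (thirty-second + eighth) = 5; eighth tied to thirty-second (eighth + thirty-second) = 5; quarter tied to half (quarter + half) = 24.
Adding: 12 + 48 + 48 + 24 + 24 + 1 + 12 + 12 + 5 + 5 + 24 = 215.
215 ÷ 64 = 3 complete bars with 23 thirty-second notes remaining.

23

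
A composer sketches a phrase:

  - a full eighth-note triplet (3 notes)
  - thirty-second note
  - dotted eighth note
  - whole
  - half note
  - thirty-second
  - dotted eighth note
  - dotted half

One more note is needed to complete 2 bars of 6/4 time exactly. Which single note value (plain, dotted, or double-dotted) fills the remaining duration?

sixteenth note

2 bars of 6/4 = 96 thirty-second notes.
Express everything in thirty-second notes: a full eighth-note triplet (3 notes) (three triplet eighths span one quarter) = 8; thirty-second note = 1; dotted eighth note = 6; whole = 32; half note = 16; thirty-second = 1; dotted eighth note = 6; dotted half = 24.
Total: 8 + 1 + 6 + 32 + 16 + 1 + 6 + 24 = 94.
Remaining: 96 − 94 = 2 thirty-second notes, which is a sixteenth note.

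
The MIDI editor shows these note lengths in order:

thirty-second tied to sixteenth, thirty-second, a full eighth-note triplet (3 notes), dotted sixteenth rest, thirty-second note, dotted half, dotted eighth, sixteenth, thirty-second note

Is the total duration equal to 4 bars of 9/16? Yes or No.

One bar of 9/16 = 18 thirty-second notes, so 4 bars = 72.
Express everything in thirty-second notes: thirty-second tied to sixteenth (thirty-second + sixteenth) = 3; thirty-second = 1; a full eighth-note triplet (3 notes) (three triplet eighths span one quarter) = 8; dotted sixteenth rest = 3; thirty-second note = 1; dotted half = 24; dotted eighth = 6; sixteenth = 2; thirty-second note = 1.
Sum: 3 + 1 + 8 + 3 + 1 + 24 + 6 + 2 + 1 = 49.
49 falls short of 72, so the answer is No.

No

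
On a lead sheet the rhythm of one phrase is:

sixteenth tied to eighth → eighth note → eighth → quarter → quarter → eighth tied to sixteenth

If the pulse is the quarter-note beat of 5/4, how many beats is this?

4.5

One quarter-note beat = 4 sixteenth notes.
Convert each value to sixteenth notes: sixteenth tied to eighth (sixteenth + eighth) = 3; eighth note = 2; eighth = 2; quarter = 4; quarter = 4; eighth tied to sixteenth (eighth + sixteenth) = 3.
Adding: 3 + 2 + 2 + 4 + 4 + 3 = 18.
18 ÷ 4 = 4.5 beats.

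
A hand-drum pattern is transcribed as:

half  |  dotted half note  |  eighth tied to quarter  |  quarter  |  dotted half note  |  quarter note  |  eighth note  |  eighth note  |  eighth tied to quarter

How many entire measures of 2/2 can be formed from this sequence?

3

One bar of 2/2 = 8 eighth notes.
Each duration in eighth notes: half = 4; dotted half note = 6; eighth tied to quarter (eighth + quarter) = 3; quarter = 2; dotted half note = 6; quarter note = 2; eighth note = 1; eighth note = 1; eighth tied to quarter (eighth + quarter) = 3.
Altogether 4 + 6 + 3 + 2 + 6 + 2 + 1 + 1 + 3 = 28.
28 ÷ 8 = 3 complete bars with 4 left over.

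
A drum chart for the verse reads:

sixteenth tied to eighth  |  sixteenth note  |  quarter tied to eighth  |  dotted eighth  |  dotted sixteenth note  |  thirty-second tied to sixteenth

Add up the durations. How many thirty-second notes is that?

Convert each value to thirty-second notes: sixteenth tied to eighth (sixteenth + eighth) = 6; sixteenth note = 2; quarter tied to eighth (quarter + eighth) = 12; dotted eighth = 6; dotted sixteenth note = 3; thirty-second tied to sixteenth (thirty-second + sixteenth) = 3.
Adding: 6 + 2 + 12 + 6 + 3 + 3 = 32 thirty-second notes.

32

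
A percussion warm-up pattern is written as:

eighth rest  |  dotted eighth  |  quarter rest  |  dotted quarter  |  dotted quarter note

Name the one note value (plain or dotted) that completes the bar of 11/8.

The bar of 11/8 = 22 sixteenth notes.
Express everything in sixteenth notes: eighth rest = 2; dotted eighth = 3; quarter rest = 4; dotted quarter = 6; dotted quarter note = 6.
Adding: 2 + 3 + 4 + 6 + 6 = 21.
Remaining: 22 − 21 = 1 sixteenth note, which is a sixteenth note.

sixteenth note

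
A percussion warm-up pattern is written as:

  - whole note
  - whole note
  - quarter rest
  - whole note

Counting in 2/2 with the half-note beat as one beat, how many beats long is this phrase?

6.5

One half-note beat = 2 quarter notes.
Convert each value to quarter notes: whole note = 4; whole note = 4; quarter rest = 1; whole note = 4.
Sum: 4 + 4 + 1 + 4 = 13.
13 ÷ 2 = 6.5 beats.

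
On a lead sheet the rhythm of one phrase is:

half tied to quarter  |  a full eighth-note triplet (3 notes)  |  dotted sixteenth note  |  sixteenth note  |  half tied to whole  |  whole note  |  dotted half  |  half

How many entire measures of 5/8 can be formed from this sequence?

7

One bar of 5/8 = 20 thirty-second notes.
Each duration in thirty-second notes: half tied to quarter (half + quarter) = 24; a full eighth-note triplet (3 notes) (three triplet eighths span one quarter) = 8; dotted sixteenth note = 3; sixteenth note = 2; half tied to whole (half + whole) = 48; whole note = 32; dotted half = 24; half = 16.
Adding: 24 + 8 + 3 + 2 + 48 + 32 + 24 + 16 = 157.
157 ÷ 20 = 7 complete bars with 17 left over.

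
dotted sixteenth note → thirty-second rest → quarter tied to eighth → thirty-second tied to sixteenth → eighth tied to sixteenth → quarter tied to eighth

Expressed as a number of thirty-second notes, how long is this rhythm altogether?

37

Convert each value to thirty-second notes: dotted sixteenth note = 3; thirty-second rest = 1; quarter tied to eighth (quarter + eighth) = 12; thirty-second tied to sixteenth (thirty-second + sixteenth) = 3; eighth tied to sixteenth (eighth + sixteenth) = 6; quarter tied to eighth (quarter + eighth) = 12.
Sum: 3 + 1 + 12 + 3 + 6 + 12 = 37 thirty-second notes.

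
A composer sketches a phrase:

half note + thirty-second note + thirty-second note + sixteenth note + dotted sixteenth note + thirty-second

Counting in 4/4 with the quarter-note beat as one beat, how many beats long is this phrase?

One quarter-note beat = 8 thirty-second notes.
Express everything in thirty-second notes: half note = 16; thirty-second note = 1; thirty-second note = 1; sixteenth note = 2; dotted sixteenth note = 3; thirty-second = 1.
Total: 16 + 1 + 1 + 2 + 3 + 1 = 24.
24 ÷ 8 = 3 beats.

3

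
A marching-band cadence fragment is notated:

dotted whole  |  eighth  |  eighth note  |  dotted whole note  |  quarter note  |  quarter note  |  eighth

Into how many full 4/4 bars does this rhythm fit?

3

One bar of 4/4 = 8 eighth notes.
Express everything in eighth notes: dotted whole = 12; eighth = 1; eighth note = 1; dotted whole note = 12; quarter note = 2; quarter note = 2; eighth = 1.
Altogether 12 + 1 + 1 + 12 + 2 + 2 + 1 = 31.
31 ÷ 8 = 3 complete bars with 7 left over.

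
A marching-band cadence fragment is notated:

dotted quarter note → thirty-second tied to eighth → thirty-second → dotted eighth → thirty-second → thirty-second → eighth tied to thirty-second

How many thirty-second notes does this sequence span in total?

31

In thirty-second notes: dotted quarter note = 12; thirty-second tied to eighth (thirty-second + eighth) = 5; thirty-second = 1; dotted eighth = 6; thirty-second = 1; thirty-second = 1; eighth tied to thirty-second (eighth + thirty-second) = 5.
Altogether 12 + 5 + 1 + 6 + 1 + 1 + 5 = 31 thirty-second notes.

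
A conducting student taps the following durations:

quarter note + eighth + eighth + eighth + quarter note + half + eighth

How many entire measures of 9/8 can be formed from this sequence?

One bar of 9/8 = 9 eighth notes.
Working in eighth notes: quarter note = 2; eighth = 1; eighth = 1; eighth = 1; quarter note = 2; half = 4; eighth = 1.
Adding: 2 + 1 + 1 + 1 + 2 + 4 + 1 = 12.
12 ÷ 9 = 1 complete bar with 3 left over.

1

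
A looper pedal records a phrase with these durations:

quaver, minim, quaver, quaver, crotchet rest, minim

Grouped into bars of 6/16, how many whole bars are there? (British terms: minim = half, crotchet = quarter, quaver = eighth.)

One bar of 6/16 = 3 eighth notes.
In eighth notes: quaver = 1; minim = 4; quaver = 1; quaver = 1; crotchet rest = 2; minim = 4.
Altogether 1 + 4 + 1 + 1 + 2 + 4 = 13.
13 ÷ 3 = 4 complete bars with 1 left over.

4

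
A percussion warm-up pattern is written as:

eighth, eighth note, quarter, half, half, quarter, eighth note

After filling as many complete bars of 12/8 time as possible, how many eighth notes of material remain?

One bar of 12/8 = 12 eighth notes.
Working in eighth notes: eighth = 1; eighth note = 1; quarter = 2; half = 4; half = 4; quarter = 2; eighth note = 1.
Sum: 1 + 1 + 2 + 4 + 4 + 2 + 1 = 15.
15 ÷ 12 = 1 complete bar with 3 eighth notes remaining.

3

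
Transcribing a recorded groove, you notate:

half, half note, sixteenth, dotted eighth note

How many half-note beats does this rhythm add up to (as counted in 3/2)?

2.5

One half-note beat = 8 sixteenth notes.
Each duration in sixteenth notes: half = 8; half note = 8; sixteenth = 1; dotted eighth note = 3.
Sum: 8 + 8 + 1 + 3 = 20.
20 ÷ 8 = 2.5 beats.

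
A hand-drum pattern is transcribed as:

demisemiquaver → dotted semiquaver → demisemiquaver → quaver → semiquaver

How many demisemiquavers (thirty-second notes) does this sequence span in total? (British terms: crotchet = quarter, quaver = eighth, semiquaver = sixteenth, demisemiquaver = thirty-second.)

Working in thirty-second notes: demisemiquaver = 1; dotted semiquaver = 3; demisemiquaver = 1; quaver = 4; semiquaver = 2.
Sum: 1 + 3 + 1 + 4 + 2 = 11 thirty-second notes.

11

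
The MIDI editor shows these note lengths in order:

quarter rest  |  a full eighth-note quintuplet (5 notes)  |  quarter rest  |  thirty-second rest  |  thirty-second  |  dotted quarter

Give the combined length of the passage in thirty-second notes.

In thirty-second notes: quarter rest = 8; a full eighth-note quintuplet (5 notes) (five quintuplet eighths span one half) = 16; quarter rest = 8; thirty-second rest = 1; thirty-second = 1; dotted quarter = 12.
Adding: 8 + 16 + 8 + 1 + 1 + 12 = 46 thirty-second notes.

46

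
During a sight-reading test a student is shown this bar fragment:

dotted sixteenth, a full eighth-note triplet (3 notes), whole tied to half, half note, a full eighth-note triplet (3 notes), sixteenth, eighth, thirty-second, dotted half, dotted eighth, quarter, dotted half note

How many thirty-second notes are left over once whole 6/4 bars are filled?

One bar of 6/4 = 48 thirty-second notes.
Each duration in thirty-second notes: dotted sixteenth = 3; a full eighth-note triplet (3 notes) (three triplet eighths span one quarter) = 8; whole tied to half (whole + half) = 48; half note = 16; a full eighth-note triplet (3 notes) (three triplet eighths span one quarter) = 8; sixteenth = 2; eighth = 4; thirty-second = 1; dotted half = 24; dotted eighth = 6; quarter = 8; dotted half note = 24.
Altogether 3 + 8 + 48 + 16 + 8 + 2 + 4 + 1 + 24 + 6 + 8 + 24 = 152.
152 ÷ 48 = 3 complete bars with 8 thirty-second notes remaining.

8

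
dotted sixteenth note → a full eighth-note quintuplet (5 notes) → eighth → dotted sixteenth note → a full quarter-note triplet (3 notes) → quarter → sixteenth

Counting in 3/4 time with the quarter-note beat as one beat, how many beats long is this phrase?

6.5

One quarter-note beat = 8 thirty-second notes.
Express everything in thirty-second notes: dotted sixteenth note = 3; a full eighth-note quintuplet (5 notes) (five quintuplet eighths span one half) = 16; eighth = 4; dotted sixteenth note = 3; a full quarter-note triplet (3 notes) (three triplet quarters span one half) = 16; quarter = 8; sixteenth = 2.
Altogether 3 + 16 + 4 + 3 + 16 + 8 + 2 = 52.
52 ÷ 8 = 6.5 beats.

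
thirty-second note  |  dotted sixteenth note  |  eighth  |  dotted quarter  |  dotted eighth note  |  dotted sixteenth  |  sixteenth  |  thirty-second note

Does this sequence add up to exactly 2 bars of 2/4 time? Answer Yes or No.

Yes

One bar of 2/4 = 16 thirty-second notes, so 2 bars = 32.
Working in thirty-second notes: thirty-second note = 1; dotted sixteenth note = 3; eighth = 4; dotted quarter = 12; dotted eighth note = 6; dotted sixteenth = 3; sixteenth = 2; thirty-second note = 1.
Total: 1 + 3 + 4 + 12 + 6 + 3 + 2 + 1 = 32.
32 equals 32, so the answer is Yes.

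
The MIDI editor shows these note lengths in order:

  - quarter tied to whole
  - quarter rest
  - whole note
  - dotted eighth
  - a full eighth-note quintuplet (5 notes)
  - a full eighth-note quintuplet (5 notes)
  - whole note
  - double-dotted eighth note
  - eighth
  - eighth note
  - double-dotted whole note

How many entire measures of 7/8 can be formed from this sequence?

7

One bar of 7/8 = 28 thirty-second notes.
Convert each value to thirty-second notes: quarter tied to whole (quarter + whole) = 40; quarter rest = 8; whole note = 32; dotted eighth = 6; a full eighth-note quintuplet (5 notes) (five quintuplet eighths span one half) = 16; a full eighth-note quintuplet (5 notes) (five quintuplet eighths span one half) = 16; whole note = 32; double-dotted eighth note = 7; eighth = 4; eighth note = 4; double-dotted whole note = 56.
Altogether 40 + 8 + 32 + 6 + 16 + 16 + 32 + 7 + 4 + 4 + 56 = 221.
221 ÷ 28 = 7 complete bars with 25 left over.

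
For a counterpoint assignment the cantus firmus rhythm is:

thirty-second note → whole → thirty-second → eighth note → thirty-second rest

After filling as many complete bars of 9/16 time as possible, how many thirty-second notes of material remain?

3

One bar of 9/16 = 18 thirty-second notes.
Convert each value to thirty-second notes: thirty-second note = 1; whole = 32; thirty-second = 1; eighth note = 4; thirty-second rest = 1.
Altogether 1 + 32 + 1 + 4 + 1 = 39.
39 ÷ 18 = 2 complete bars with 3 thirty-second notes remaining.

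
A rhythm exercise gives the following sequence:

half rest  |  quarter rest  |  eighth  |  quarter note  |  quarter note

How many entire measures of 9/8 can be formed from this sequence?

1

One bar of 9/8 = 9 eighth notes.
Working in eighth notes: half rest = 4; quarter rest = 2; eighth = 1; quarter note = 2; quarter note = 2.
Sum: 4 + 2 + 1 + 2 + 2 = 11.
11 ÷ 9 = 1 complete bar with 2 left over.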